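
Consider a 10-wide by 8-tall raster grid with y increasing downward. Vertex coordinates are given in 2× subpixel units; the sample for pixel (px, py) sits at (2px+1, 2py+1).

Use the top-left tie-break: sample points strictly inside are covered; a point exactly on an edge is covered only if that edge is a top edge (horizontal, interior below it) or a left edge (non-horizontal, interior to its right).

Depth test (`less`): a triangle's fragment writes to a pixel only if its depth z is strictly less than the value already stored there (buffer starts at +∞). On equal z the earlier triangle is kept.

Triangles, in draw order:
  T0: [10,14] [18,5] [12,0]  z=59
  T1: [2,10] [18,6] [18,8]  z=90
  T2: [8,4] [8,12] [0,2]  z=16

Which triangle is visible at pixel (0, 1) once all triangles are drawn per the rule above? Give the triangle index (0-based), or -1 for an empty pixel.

T0:
  2·area = 94  (B↔C swapped to make it positive)
  edge (10, 14)→(12, 0): d=(2,-14) top-left  bias=+0
  edge (12, 0)→(18, 5): d=(6,5) right/bottom  bias=-1
  edge (18, 5)→(10, 14): d=(-8,9) right/bottom  bias=-1
    (6,0)@(13, 1): e=[16,1,77] → #
    (7,0)@(15, 1): e=[44,-9,59] → ·
    (6,1)@(13, 3): e=[20,13,61] → #
    (7,1)@(15, 3): e=[48,3,43] → #
    (8,1)@(17, 3): e=[76,-7,25] → ·
    (6,2)@(13, 5): e=[24,25,45] → #
    (8,2)@(17, 5): e=[80,5,9] → #
    (9,2)@(19, 5): e=[108,-5,-9] → ·
    (5,3)@(11, 7): e=[0,47,47] → #  [on edge]
    (8,3)@(17, 7): e=[84,17,-7] → ·
    (5,4)@(11, 9): e=[4,59,31] → #
    (7,4)@(15, 9): e=[60,39,-5] → ·
  covered (12 px):
    · · · · · · # · · ·
    · · · · · · # # · ·
    · · · · · · # # # ·
    · · · · · # # # · ·
    · · · · · # # · · ·
    · · · · · # · · · ·
    · · · · · · · · · ·
    · · · · · · · · · ·
T1:
  2·area = 32
  edge (2, 10)→(18, 6): d=(16,-4) top-left  bias=+0
  edge (18, 6)→(18, 8): d=(0,2) right/bottom  bias=-1
  edge (18, 8)→(2, 10): d=(-16,2) right/bottom  bias=-1
    (7,3)@(15, 7): e=[4,6,22] → #
    (8,3)@(17, 7): e=[12,2,18] → #
    (9,3)@(19, 7): e=[20,-2,14] → ·
    (3,4)@(7, 9): e=[4,22,6] → #
    (4,4)@(9, 9): e=[12,18,2] → #
    (5,4)@(11, 9): e=[20,14,-2] → ·
    (7,4)@(15, 9): e=[36,6,-10] → ·
    (8,4)@(17, 9): e=[44,2,-14] → ·
    (3,5)@(7, 11): e=[36,22,-26] → ·
    (4,5)@(9, 11): e=[44,18,-30] → ·
  covered (4 px):
    · · · · · · · · · ·
    · · · · · · · · · ·
    · · · · · · · · · ·
    · · · · · · · # # ·
    · · · # # · · · · ·
    · · · · · · · · · ·
    · · · · · · · · · ·
    · · · · · · · · · ·
T2:
  2·area = 64
  edge (8, 4)→(8, 12): d=(0,8) right/bottom  bias=-1
  edge (8, 12)→(0, 2): d=(-8,-10) top-left  bias=+0
  edge (0, 2)→(8, 4): d=(8,2) right/bottom  bias=-1
    (0,1)@(1, 3): e=[56,2,6] → #
    (1,1)@(3, 3): e=[40,22,2] → #
    (2,1)@(5, 3): e=[24,42,-2] → ·
    (0,2)@(1, 5): e=[56,-14,22] → ·
    (1,2)@(3, 5): e=[40,6,18] → #
    (2,2)@(5, 5): e=[24,26,14] → #
    (3,2)@(7, 5): e=[8,46,10] → #
    (4,2)@(9, 5): e=[-8,66,6] → ·
    (1,3)@(3, 7): e=[40,-10,34] → ·
    (2,3)@(5, 7): e=[24,10,30] → #
    (4,3)@(9, 7): e=[-8,50,22] → ·
    (2,4)@(5, 9): e=[24,-6,46] → ·
  covered (8 px):
    · · · · · · · · · ·
    # # · · · · · · · ·
    · # # # · · · · · ·
    · · # # · · · · · ·
    · · · # · · · · · ·
    · · · · · · · · · ·
    · · · · · · · · · ·
    · · · · · · · · · ·

Z-buffer (winner per pixel, '.' = empty):
  . . . . . . 0 . . .
  2 2 . . . . 0 0 . .
  . 2 2 2 . . 0 0 0 .
  . . 2 2 . 0 0 0 1 .
  . . . 2 1 0 0 . . .
  . . . . . 0 . . . .
  . . . . . . . . . .
  . . . . . . . . . .

Final: 2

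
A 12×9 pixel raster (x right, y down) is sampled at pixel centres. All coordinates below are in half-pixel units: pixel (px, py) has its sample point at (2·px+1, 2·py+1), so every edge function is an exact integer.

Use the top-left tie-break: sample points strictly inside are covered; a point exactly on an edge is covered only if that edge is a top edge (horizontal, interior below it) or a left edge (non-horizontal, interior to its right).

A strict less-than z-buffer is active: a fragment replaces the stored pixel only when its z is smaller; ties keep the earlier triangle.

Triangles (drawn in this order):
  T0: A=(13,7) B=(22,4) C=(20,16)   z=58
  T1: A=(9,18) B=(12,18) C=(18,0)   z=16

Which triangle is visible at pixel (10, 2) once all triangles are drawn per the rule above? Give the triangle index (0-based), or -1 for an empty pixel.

T0:
  2·area = 102
  edge (13, 7)→(22, 4): d=(9,-3) top-left  bias=+0
  edge (22, 4)→(20, 16): d=(-2,12) right/bottom  bias=-1
  edge (20, 16)→(13, 7): d=(-7,-9) top-left  bias=+0
    (9,2)@(19, 5): e=[0,34,68] → #  [on edge]
    (10,2)@(21, 5): e=[6,10,86] → #
    (11,2)@(23, 5): e=[12,-14,104] → ·
    (6,3)@(13, 7): e=[0,102,0] → #  [on edge]
    (7,3)@(15, 7): e=[6,78,18] → #
    (8,3)@(17, 7): e=[12,54,36] → #
    (11,3)@(23, 7): e=[30,-18,90] → ·
    (3,4)@(7, 9): e=[0,170,-68] → ·  [on edge]
    (6,4)@(13, 9): e=[18,98,-14] → ·
    (7,4)@(15, 9): e=[24,74,4] → #
    (11,4)@(23, 9): e=[48,-22,76] → ·
    (0,5)@(1, 11): e=[0,238,-136] → ·  [on edge]
  covered (14 px):
    · · · · · · · · · · · ·
    · · · · · · · · · · · ·
    · · · · · · · · · # # ·
    · · · · · · # # # # # ·
    · · · · · · · # # # # ·
    · · · · · · · · # # · ·
    · · · · · · · · · # · ·
    · · · · · · · · · · · ·
    · · · · · · · · · · · ·
T1:
  2·area = 54  (B↔C swapped to make it positive)
  edge (9, 18)→(18, 0): d=(9,-18) top-left  bias=+0
  edge (18, 0)→(12, 18): d=(-6,18) right/bottom  bias=-1
  edge (12, 18)→(9, 18): d=(-3,0) right/bottom  bias=-1
    (8,1)@(17, 3): e=[9,0,45] → ·  [on edge]
    (7,3)@(15, 7): e=[9,12,33] → #
    (8,3)@(17, 7): e=[45,-24,33] → ·
    (7,4)@(15, 9): e=[27,0,27] → ·  [on edge]
    (6,5)@(13, 11): e=[9,24,21] → #
    (7,5)@(15, 11): e=[45,-12,21] → ·
    (6,6)@(13, 13): e=[27,12,15] → #
    (7,6)@(15, 13): e=[63,-24,15] → ·
    (5,7)@(11, 15): e=[9,36,9] → #
    (6,7)@(13, 15): e=[45,0,9] → ·  [on edge]
    (5,8)@(11, 17): e=[27,24,3] → #
    (6,8)@(13, 17): e=[63,-12,3] → ·
  covered (5 px):
    · · · · · · · · · · · ·
    · · · · · · · · · · · ·
    · · · · · · · · · · · ·
    · · · · · · · # · · · ·
    · · · · · · · · · · · ·
    · · · · · · # · · · · ·
    · · · · · · # · · · · ·
    · · · · · # · · · · · ·
    · · · · · # · · · · · ·

Z-buffer (winner per pixel, '.' = empty):
  . . . . . . . . . . . .
  . . . . . . . . . . . .
  . . . . . . . . . 0 0 .
  . . . . . . 0 1 0 0 0 .
  . . . . . . . 0 0 0 0 .
  . . . . . . 1 . 0 0 . .
  . . . . . . 1 . . 0 . .
  . . . . . 1 . . . . . .
  . . . . . 1 . . . . . .

Result: 0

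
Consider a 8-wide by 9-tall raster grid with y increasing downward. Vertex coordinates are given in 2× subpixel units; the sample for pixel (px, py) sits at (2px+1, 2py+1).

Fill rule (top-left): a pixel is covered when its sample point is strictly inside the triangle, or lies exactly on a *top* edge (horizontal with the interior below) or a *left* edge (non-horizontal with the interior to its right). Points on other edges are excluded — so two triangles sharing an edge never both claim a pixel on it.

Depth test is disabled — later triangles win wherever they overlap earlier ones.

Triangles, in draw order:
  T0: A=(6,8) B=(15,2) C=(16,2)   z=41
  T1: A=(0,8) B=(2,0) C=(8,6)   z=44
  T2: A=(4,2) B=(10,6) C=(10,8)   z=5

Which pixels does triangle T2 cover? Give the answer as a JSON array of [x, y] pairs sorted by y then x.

T0:
  2·area = 6
  edge (6, 8)→(15, 2): d=(9,-6) top-left  bias=+0
  edge (15, 2)→(16, 2): d=(1,0) top-left  bias=+0
  edge (16, 2)→(6, 8): d=(-10,6) right/bottom  bias=-1
    (5,2)@(11, 5): e=[3,3,0] → ·  [on edge]
    (0,5)@(1, 11): e=[-3,9,0] → ·  [on edge]
  covered (0 px):
    · · · · · · · ·
    · · · · · · · ·
    · · · · · · · ·
    · · · · · · · ·
    · · · · · · · ·
    · · · · · · · ·
    · · · · · · · ·
    · · · · · · · ·
    · · · · · · · ·
T1:
  2·area = 60
  edge (0, 8)→(2, 0): d=(2,-8) top-left  bias=+0
  edge (2, 0)→(8, 6): d=(6,6) right/bottom  bias=-1
  edge (8, 6)→(0, 8): d=(-8,2) right/bottom  bias=-1
    (1,0)@(3, 1): e=[10,0,50] → ·  [on edge]
    (1,1)@(3, 3): e=[14,12,34] → █
    (2,1)@(5, 3): e=[30,0,30] → ·  [on edge]
    (0,2)@(1, 5): e=[2,36,22] → █
    (2,2)@(5, 5): e=[34,12,14] → █
    (3,2)@(7, 5): e=[50,0,10] → ·  [on edge]
    (0,3)@(1, 7): e=[6,48,6] → █
    (2,3)@(5, 7): e=[38,24,-2] → ·
    (4,3)@(9, 7): e=[70,0,-10] → ·  [on edge]
    (0,4)@(1, 9): e=[10,60,-10] → ·
    (1,4)@(3, 9): e=[26,48,-14] → ·
    (5,4)@(11, 9): e=[90,0,-30] → ·  [on edge]
    (6,5)@(13, 11): e=[110,0,-50] → ·  [on edge]
    (7,6)@(15, 13): e=[130,0,-70] → ·  [on edge]
  covered (6 px):
    · · · · · · · ·
    · █ · · · · · ·
    █ █ █ · · · · ·
    █ █ · · · · · ·
    · · · · · · · ·
    · · · · · · · ·
    · · · · · · · ·
    · · · · · · · ·
    · · · · · · · ·
T2:
  2·area = 12
  edge (4, 2)→(10, 6): d=(6,4) right/bottom  bias=-1
  edge (10, 6)→(10, 8): d=(0,2) right/bottom  bias=-1
  edge (10, 8)→(4, 2): d=(-6,-6) top-left  bias=+0
    (1,0)@(3, 1): e=[-2,14,0] → ·  [on edge]
    (2,1)@(5, 3): e=[2,10,0] → █  [on edge]
    (3,1)@(7, 3): e=[-6,6,12] → ·
    (2,2)@(5, 5): e=[14,10,-12] → ·
    (3,2)@(7, 5): e=[6,6,0] → █  [on edge]
    (4,2)@(9, 5): e=[-2,2,12] → ·
    (3,3)@(7, 7): e=[18,6,-12] → ·
    (4,3)@(9, 7): e=[10,2,0] → █  [on edge]
    (5,3)@(11, 7): e=[2,-2,12] → ·
    (4,4)@(9, 9): e=[22,2,-12] → ·
    (5,4)@(11, 9): e=[14,-2,0] → ·  [on edge]
    (6,5)@(13, 11): e=[18,-6,0] → ·  [on edge]
    (7,6)@(15, 13): e=[22,-10,0] → ·  [on edge]
  covered (3 px):
    · · · · · · · ·
    · · █ · · · · ·
    · · · █ · · · ·
    · · · · █ · · ·
    · · · · · · · ·
    · · · · · · · ·
    · · · · · · · ·
    · · · · · · · ·
    · · · · · · · ·

Result: [[2,1],[3,2],[4,3]]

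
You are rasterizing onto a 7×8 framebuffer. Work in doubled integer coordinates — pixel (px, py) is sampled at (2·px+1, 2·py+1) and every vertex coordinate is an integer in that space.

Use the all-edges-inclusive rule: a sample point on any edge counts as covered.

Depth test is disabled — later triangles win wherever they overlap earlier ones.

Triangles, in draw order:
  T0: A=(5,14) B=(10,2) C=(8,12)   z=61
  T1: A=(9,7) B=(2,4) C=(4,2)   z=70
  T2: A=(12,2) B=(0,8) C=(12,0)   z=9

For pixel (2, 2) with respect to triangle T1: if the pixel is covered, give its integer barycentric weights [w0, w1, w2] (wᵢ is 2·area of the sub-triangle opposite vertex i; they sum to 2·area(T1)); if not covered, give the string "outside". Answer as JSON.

T0:
  2·area = 26
  edge (5, 14)→(10, 2): d=(5,-12) inclusive
  edge (10, 2)→(8, 12): d=(-2,10) inclusive
  edge (8, 12)→(5, 14): d=(-3,2) inclusive
    (4,2)@(9, 5): e=[3,4,19] → █
    (5,2)@(11, 5): e=[27,-16,15] → ·
    (4,3)@(9, 7): e=[13,0,13] → █  [on edge]
    (5,3)@(11, 7): e=[37,-20,9] → ·
    (4,4)@(9, 9): e=[23,-4,7] → ·
    (3,5)@(7, 11): e=[9,12,5] → █
    (4,5)@(9, 11): e=[33,-8,1] → ·
    (3,6)@(7, 13): e=[19,8,-1] → ·
  covered (3 px):
    · · · · · · ·
    · · · · · · ·
    · · · · █ · ·
    · · · · █ · ·
    · · · · · · ·
    · · · █ · · ·
    · · · · · · ·
    · · · · · · ·
T1:
  2·area = 20
  edge (9, 7)→(2, 4): d=(-7,-3) inclusive
  edge (2, 4)→(4, 2): d=(2,-2) inclusive
  edge (4, 2)→(9, 7): d=(5,5) inclusive
    (1,0)@(3, 1): e=[24,-4,0] → ·  [on edge]
    (2,0)@(5, 1): e=[30,0,-10] → ·  [on edge]
    (1,1)@(3, 3): e=[10,0,10] → █  [on edge]
    (2,1)@(5, 3): e=[16,4,0] → █  [on edge]
    (3,1)@(7, 3): e=[22,8,-10] → ·
    (0,2)@(1, 5): e=[-10,0,30] → ·  [on edge]
    (1,2)@(3, 5): e=[-4,4,20] → ·
    (2,2)@(5, 5): e=[2,8,10] → █
    (3,2)@(7, 5): e=[8,12,0] → █  [on edge]
    (4,2)@(9, 5): e=[14,16,-10] → ·
    (2,3)@(5, 7): e=[-12,12,20] → ·
    (3,3)@(7, 7): e=[-6,16,10] → ·
    (4,3)@(9, 7): e=[0,20,0] → █  [on edge]
    (5,4)@(11, 9): e=[-8,28,0] → ·  [on edge]
    (6,5)@(13, 11): e=[-16,36,0] → ·  [on edge]
  covered (5 px):
    · · · · · · ·
    · █ █ · · · ·
    · · █ █ · · ·
    · · · · █ · ·
    · · · · · · ·
    · · · · · · ·
    · · · · · · ·
    · · · · · · ·
T2:
  2·area = 24
  edge (12, 2)→(0, 8): d=(-12,6) inclusive
  edge (0, 8)→(12, 0): d=(12,-8) inclusive
  edge (12, 0)→(12, 2): d=(0,2) inclusive
    (5,0)@(11, 1): e=[18,4,2] → █
    (6,0)@(13, 1): e=[6,20,-2] → ·
    (4,1)@(9, 3): e=[6,12,6] → █
    (5,1)@(11, 3): e=[-6,28,2] → ·
    (2,2)@(5, 5): e=[6,4,14] → █
    (3,2)@(7, 5): e=[-6,20,10] → ·
    (4,2)@(9, 5): e=[-18,36,6] → ·
    (2,3)@(5, 7): e=[-18,28,14] → ·
  covered (3 px):
    · · · · · █ ·
    · · · · █ · ·
    · · █ · · · ·
    · · · · · · ·
    · · · · · · ·
    · · · · · · ·
    · · · · · · ·
    · · · · · · ·

Answer: [8,10,2]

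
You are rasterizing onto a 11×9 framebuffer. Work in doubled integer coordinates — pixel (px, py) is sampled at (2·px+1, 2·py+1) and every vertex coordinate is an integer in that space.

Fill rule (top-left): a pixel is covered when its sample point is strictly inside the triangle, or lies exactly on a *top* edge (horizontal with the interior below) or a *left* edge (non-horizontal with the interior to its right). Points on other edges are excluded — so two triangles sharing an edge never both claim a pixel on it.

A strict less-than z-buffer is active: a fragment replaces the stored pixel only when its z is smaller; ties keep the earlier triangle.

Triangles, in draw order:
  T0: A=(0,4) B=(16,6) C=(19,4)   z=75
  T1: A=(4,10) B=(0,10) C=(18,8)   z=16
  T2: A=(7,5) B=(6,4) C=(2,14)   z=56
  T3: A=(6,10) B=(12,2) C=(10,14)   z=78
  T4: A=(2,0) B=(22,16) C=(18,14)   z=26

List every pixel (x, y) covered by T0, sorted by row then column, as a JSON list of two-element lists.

T0:
  2·area = 38  (B↔C swapped to make it positive)
  edge (0, 4)→(19, 4): d=(19,0) top-left  bias=+0
  edge (19, 4)→(16, 6): d=(-3,2) right/bottom  bias=-1
  edge (16, 6)→(0, 4): d=(-16,-2) top-left  bias=+0
    (4,2)@(9, 5): e=[19,17,2] → #
    (5,2)@(11, 5): e=[19,13,6] → #
    (6,2)@(13, 5): e=[19,9,10] → #
    (7,2)@(15, 5): e=[19,5,14] → #
    (8,2)@(17, 5): e=[19,1,18] → #
    (9,2)@(19, 5): e=[19,-3,22] → ·
    (4,3)@(9, 7): e=[57,11,-30] → ·
    (5,3)@(11, 7): e=[57,7,-26] → ·
    (6,3)@(13, 7): e=[57,3,-22] → ·
    (7,3)@(15, 7): e=[57,-1,-18] → ·
    (8,3)@(17, 7): e=[57,-5,-14] → ·
  covered (5 px):
    · · · · · · · · · · ·
    · · · · · · · · · · ·
    · · · · # # # # # · ·
    · · · · · · · · · · ·
    · · · · · · · · · · ·
    · · · · · · · · · · ·
    · · · · · · · · · · ·
    · · · · · · · · · · ·
    · · · · · · · · · · ·
T1:
  2·area = 8
  edge (4, 10)→(0, 10): d=(-4,0) right/bottom  bias=-1
  edge (0, 10)→(18, 8): d=(18,-2) top-left  bias=+0
  edge (18, 8)→(4, 10): d=(-14,2) right/bottom  bias=-1
    (4,4)@(9, 9): e=[4,0,4] → #  [on edge]
    (5,4)@(11, 9): e=[4,4,0] → ·  [on edge]
    (4,5)@(9, 11): e=[-4,36,-24] → ·
  covered (1 px):
    · · · · · · · · · · ·
    · · · · · · · · · · ·
    · · · · · · · · · · ·
    · · · · · · · · · · ·
    · · · · # · · · · · ·
    · · · · · · · · · · ·
    · · · · · · · · · · ·
    · · · · · · · · · · ·
    · · · · · · · · · · ·
T2:
  2·area = 14  (B↔C swapped to make it positive)
  edge (7, 5)→(2, 14): d=(-5,9) right/bottom  bias=-1
  edge (2, 14)→(6, 4): d=(4,-10) top-left  bias=+0
  edge (6, 4)→(7, 5): d=(1,1) right/bottom  bias=-1
    (1,0)@(3, 1): e=[56,-42,0] → ·  [on edge]
    (2,1)@(5, 3): e=[28,-14,0] → ·  [on edge]
    (3,2)@(7, 5): e=[0,14,0] → ·  [on edge]
    (2,3)@(5, 7): e=[8,2,4] → #
    (3,3)@(7, 7): e=[-10,22,2] → ·
    (4,3)@(9, 7): e=[-28,42,0] → ·  [on edge]
    (2,4)@(5, 9): e=[-2,10,6] → ·
    (5,4)@(11, 9): e=[-56,70,0] → ·  [on edge]
    (6,5)@(13, 11): e=[-84,98,0] → ·  [on edge]
    (7,6)@(15, 13): e=[-112,126,0] → ·  [on edge]
    (8,7)@(17, 15): e=[-140,154,0] → ·  [on edge]
    (9,8)@(19, 17): e=[-168,182,0] → ·  [on edge]
  covered (1 px):
    · · · · · · · · · · ·
    · · · · · · · · · · ·
    · · · · · · · · · · ·
    · · # · · · · · · · ·
    · · · · · · · · · · ·
    · · · · · · · · · · ·
    · · · · · · · · · · ·
    · · · · · · · · · · ·
    · · · · · · · · · · ·
T3:
  2·area = 56
  edge (6, 10)→(12, 2): d=(6,-8) top-left  bias=+0
  edge (12, 2)→(10, 14): d=(-2,12) right/bottom  bias=-1
  edge (10, 14)→(6, 10): d=(-4,-4) top-left  bias=+0
    (0,2)@(1, 5): e=[-70,126,0] → ·  [on edge]
    (5,2)@(11, 5): e=[10,6,40] → #
    (6,2)@(13, 5): e=[26,-18,48] → ·
    (1,3)@(3, 7): e=[-42,98,0] → ·  [on edge]
    (4,3)@(9, 7): e=[6,26,24] → #
    (6,3)@(13, 7): e=[38,-22,40] → ·
    (2,4)@(5, 9): e=[-14,70,0] → ·  [on edge]
    (3,4)@(7, 9): e=[2,46,8] → #
    (5,4)@(11, 9): e=[34,-2,24] → ·
    (3,5)@(7, 11): e=[14,42,0] → #  [on edge]
    (5,5)@(11, 11): e=[46,-6,16] → ·
    (3,6)@(7, 13): e=[26,38,-8] → ·
    (4,6)@(9, 13): e=[42,14,0] → #  [on edge]
    (5,7)@(11, 15): e=[70,-14,0] → ·  [on edge]
    (6,8)@(13, 17): e=[98,-42,0] → ·  [on edge]
  covered (8 px):
    · · · · · · · · · · ·
    · · · · · · · · · · ·
    · · · · · # · · · · ·
    · · · · # # · · · · ·
    · · · # # · · · · · ·
    · · · # # · · · · · ·
    · · · · # · · · · · ·
    · · · · · · · · · · ·
    · · · · · · · · · · ·
T4:
  2·area = 24
  edge (2, 0)→(22, 16): d=(20,16) right/bottom  bias=-1
  edge (22, 16)→(18, 14): d=(-4,-2) top-left  bias=+0
  edge (18, 14)→(2, 0): d=(-16,-14) top-left  bias=+0
    (6,4)@(13, 9): e=[4,10,10] → #
    (7,4)@(15, 9): e=[-28,14,38] → ·
    (6,5)@(13, 11): e=[44,2,-22] → ·
    (7,5)@(15, 11): e=[12,6,6] → #
    (8,5)@(17, 11): e=[-20,10,34] → ·
    (7,6)@(15, 13): e=[52,-2,-26] → ·
    (8,6)@(17, 13): e=[20,2,2] → #
    (9,6)@(19, 13): e=[-12,6,30] → ·
    (8,7)@(17, 15): e=[60,-6,-30] → ·
  covered (3 px):
    · · · · · · · · · · ·
    · · · · · · · · · · ·
    · · · · · · · · · · ·
    · · · · · · · · · · ·
    · · · · · · # · · · ·
    · · · · · · · # · · ·
    · · · · · · · · # · ·
    · · · · · · · · · · ·
    · · · · · · · · · · ·

Result: [[4,2],[5,2],[6,2],[7,2],[8,2]]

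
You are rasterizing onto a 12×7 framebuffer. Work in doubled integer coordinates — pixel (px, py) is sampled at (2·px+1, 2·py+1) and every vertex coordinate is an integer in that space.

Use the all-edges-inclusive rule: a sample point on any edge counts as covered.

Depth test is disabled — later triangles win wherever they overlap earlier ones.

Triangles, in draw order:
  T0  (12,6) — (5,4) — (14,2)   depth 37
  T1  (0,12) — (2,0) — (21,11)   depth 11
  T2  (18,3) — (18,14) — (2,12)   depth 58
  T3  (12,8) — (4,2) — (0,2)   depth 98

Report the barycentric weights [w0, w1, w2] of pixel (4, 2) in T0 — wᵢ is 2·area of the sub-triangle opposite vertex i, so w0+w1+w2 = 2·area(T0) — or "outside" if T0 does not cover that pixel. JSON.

T0:
  2·area = 32
  edge (12, 6)→(5, 4): d=(-7,-2) inclusive
  edge (5, 4)→(14, 2): d=(9,-2) inclusive
  edge (14, 2)→(12, 6): d=(-2,4) inclusive
    (5,1)@(11, 3): e=[19,3,10] → █
    (6,1)@(13, 3): e=[23,7,2] → █
    (7,1)@(15, 3): e=[27,11,-6] → ·
    (4,2)@(9, 5): e=[1,17,14] → █
    (6,2)@(13, 5): e=[9,25,-2] → ·
    (4,3)@(9, 7): e=[-13,35,10] → ·
    (5,3)@(11, 7): e=[-9,39,2] → ·
  covered (4 px):
    · · · · · · · · · · · ·
    · · · · · █ █ · · · · ·
    · · · · █ █ · · · · · ·
    · · · · · · · · · · · ·
    · · · · · · · · · · · ·
    · · · · · · · · · · · ·
    · · · · · · · · · · · ·
T1:
  2·area = 250
  edge (0, 12)→(2, 0): d=(2,-12) inclusive
  edge (2, 0)→(21, 11): d=(19,11) inclusive
  edge (21, 11)→(0, 12): d=(-21,1) inclusive
    (1,0)@(3, 1): e=[14,8,228] → █
    (2,0)@(5, 1): e=[38,-14,226] → ·
    (1,1)@(3, 3): e=[18,46,186] → █
    (2,1)@(5, 3): e=[42,24,184] → █
    (3,1)@(7, 3): e=[66,2,182] → █
    (4,1)@(9, 3): e=[90,-20,180] → ·
    (1,2)@(3, 5): e=[22,84,144] → █
    (4,2)@(9, 5): e=[94,18,138] → █
    (5,2)@(11, 5): e=[118,-4,136] → ·
    (0,3)@(1, 7): e=[2,144,104] → █
    (5,3)@(11, 7): e=[122,34,94] → █
    (6,3)@(13, 7): e=[146,12,92] → █
    (10,5)@(21, 11): e=[250,0,0] → █  [on edge]
  covered (35 px):
    · █ · · · · · · · · · ·
    · █ █ █ · · · · · · · ·
    · █ █ █ █ · · · · · · ·
    █ █ █ █ █ █ █ · · · · ·
    █ █ █ █ █ █ █ █ █ · · ·
    █ █ █ █ █ █ █ █ █ █ █ ·
    · · · · · · · · · · · ·
T2:
  2·area = 176
  edge (18, 3)→(18, 14): d=(0,11) inclusive
  edge (18, 14)→(2, 12): d=(-16,-2) inclusive
  edge (2, 12)→(18, 3): d=(16,-9) inclusive
    (7,2)@(15, 5): e=[33,138,5] → █
    (8,2)@(17, 5): e=[11,142,23] → █
    (9,2)@(19, 5): e=[-11,146,41] → ·
    (5,3)@(11, 7): e=[77,98,1] → █
    (6,3)@(13, 7): e=[55,102,19] → █
    (9,3)@(19, 7): e=[-11,114,73] → ·
    (4,4)@(9, 9): e=[99,62,15] → █
    (9,4)@(19, 9): e=[-11,82,105] → ·
    (2,5)@(5, 11): e=[143,22,11] → █
    (3,5)@(7, 11): e=[121,26,29] → █
    (9,5)@(19, 11): e=[-11,50,137] → ·
    (2,6)@(5, 13): e=[143,-10,43] → ·
  covered (22 px):
    · · · · · · · · · · · ·
    · · · · · · · · · · · ·
    · · · · · · · █ █ · · ·
    · · · · · █ █ █ █ · · ·
    · · · · █ █ █ █ █ · · ·
    · · █ █ █ █ █ █ █ · · ·
    · · · · · █ █ █ █ · · ·
T3:
  2·area = 24  (B↔C swapped to make it positive)
  edge (12, 8)→(0, 2): d=(-12,-6) inclusive
  edge (0, 2)→(4, 2): d=(4,0) inclusive
  edge (4, 2)→(12, 8): d=(8,6) inclusive
    (1,1)@(3, 3): e=[6,4,14] → █
    (2,1)@(5, 3): e=[18,4,2] → █
    (3,1)@(7, 3): e=[30,4,-10] → ·
    (1,2)@(3, 5): e=[-18,12,30] → ·
    (2,2)@(5, 5): e=[-6,12,18] → ·
    (3,2)@(7, 5): e=[6,12,6] → █
    (4,2)@(9, 5): e=[18,12,-6] → ·
    (3,3)@(7, 7): e=[-18,20,22] → ·
  covered (3 px):
    · · · · · · · · · · · ·
    · █ █ · · · · · · · · ·
    · · · █ · · · · · · · ·
    · · · · · · · · · · · ·
    · · · · · · · · · · · ·
    · · · · · · · · · · · ·
    · · · · · · · · · · · ·

Final: [17,14,1]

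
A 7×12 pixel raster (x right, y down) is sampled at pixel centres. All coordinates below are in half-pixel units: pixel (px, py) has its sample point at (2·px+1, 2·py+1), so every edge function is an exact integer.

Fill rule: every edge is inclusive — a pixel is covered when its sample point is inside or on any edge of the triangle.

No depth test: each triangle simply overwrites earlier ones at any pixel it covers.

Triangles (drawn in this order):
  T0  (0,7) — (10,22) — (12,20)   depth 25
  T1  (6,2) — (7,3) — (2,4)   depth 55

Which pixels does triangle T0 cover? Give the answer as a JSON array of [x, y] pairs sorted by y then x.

T0:
  2·area = 50  (B↔C swapped to make it positive)
  edge (0, 7)→(12, 20): d=(12,13) inclusive
  edge (12, 20)→(10, 22): d=(-2,2) inclusive
  edge (10, 22)→(0, 7): d=(-10,-15) inclusive
    (1,5)@(3, 11): e=[9,36,5] → X
    (2,5)@(5, 11): e=[-17,32,35] → .
    (1,6)@(3, 13): e=[33,32,-15] → .
    (2,6)@(5, 13): e=[7,28,15] → X
    (3,6)@(7, 13): e=[-19,24,45] → .
    (2,7)@(5, 15): e=[31,24,-5] → .
    (3,7)@(7, 15): e=[5,20,25] → X
    (4,7)@(9, 15): e=[-21,16,55] → .
    (3,8)@(7, 17): e=[29,16,5] → X
    (4,8)@(9, 17): e=[3,12,35] → X
    (5,8)@(11, 17): e=[-23,8,65] → .
    (3,9)@(7, 19): e=[53,12,-15] → .
    (6,9)@(13, 19): e=[-25,0,75] → .  [on edge]
    (5,10)@(11, 21): e=[25,0,25] → X  [on edge]
    (4,11)@(9, 23): e=[75,0,-25] → .  [on edge]
  covered (8 px):
    . . . . . . .
    . . . . . . .
    . . . . . . .
    . . . . . . .
    . . . . . . .
    . X . . . . .
    . . X . . . .
    . . . X . . .
    . . . X X . .
    . . . . X X .
    . . . . . X .
    . . . . . . .
T1:
  2·area = 6
  edge (6, 2)→(7, 3): d=(1,1) inclusive
  edge (7, 3)→(2, 4): d=(-5,1) inclusive
  edge (2, 4)→(6, 2): d=(4,-2) inclusive
    (2,0)@(5, 1): e=[0,12,-6] → .  [on edge]
    (2,1)@(5, 3): e=[2,2,2] → X
    (3,1)@(7, 3): e=[0,0,6] → X  [on edge]
    (4,1)@(9, 3): e=[-2,-2,10] → .
    (2,2)@(5, 5): e=[4,-8,10] → .
    (3,2)@(7, 5): e=[2,-10,14] → .
    (4,2)@(9, 5): e=[0,-12,18] → .  [on edge]
    (5,3)@(11, 7): e=[0,-24,30] → .  [on edge]
    (6,4)@(13, 9): e=[0,-36,42] → .  [on edge]
  covered (2 px):
    . . . . . . .
    . . X X . . .
    . . . . . . .
    . . . . . . .
    . . . . . . .
    . . . . . . .
    . . . . . . .
    . . . . . . .
    . . . . . . .
    . . . . . . .
    . . . . . . .
    . . . . . . .

Result: [[1,5],[2,6],[3,7],[3,8],[4,8],[4,9],[5,9],[5,10]]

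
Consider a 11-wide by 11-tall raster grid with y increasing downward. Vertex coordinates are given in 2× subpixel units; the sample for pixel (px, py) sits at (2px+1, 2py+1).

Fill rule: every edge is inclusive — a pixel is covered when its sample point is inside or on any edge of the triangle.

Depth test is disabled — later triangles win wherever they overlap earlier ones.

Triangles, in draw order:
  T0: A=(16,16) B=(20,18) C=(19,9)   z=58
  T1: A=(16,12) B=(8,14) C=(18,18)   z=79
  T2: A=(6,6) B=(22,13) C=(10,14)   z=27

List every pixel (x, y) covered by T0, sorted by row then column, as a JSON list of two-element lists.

T0:
  2·area = 34  (B↔C swapped to make it positive)
  edge (16, 16)→(19, 9): d=(3,-7) inclusive
  edge (19, 9)→(20, 18): d=(1,9) inclusive
  edge (20, 18)→(16, 16): d=(-4,-2) inclusive
    (9,4)@(19, 9): e=[0,0,34] → #  [on edge]
    (10,4)@(21, 9): e=[14,-18,38] → ·
    (9,5)@(19, 11): e=[6,2,26] → #
    (10,5)@(21, 11): e=[20,-16,30] → ·
    (9,6)@(19, 13): e=[12,4,18] → #
    (10,6)@(21, 13): e=[26,-14,22] → ·
    (8,7)@(17, 15): e=[4,24,6] → #
    (10,7)@(21, 15): e=[32,-12,14] → ·
    (8,8)@(17, 17): e=[10,26,-2] → ·
    (9,8)@(19, 17): e=[24,8,2] → #
    (10,8)@(21, 17): e=[38,-10,6] → ·
    (9,9)@(19, 19): e=[30,10,-6] → ·
  covered (6 px):
    · · · · · · · · · · ·
    · · · · · · · · · · ·
    · · · · · · · · · · ·
    · · · · · · · · · · ·
    · · · · · · · · · # ·
    · · · · · · · · · # ·
    · · · · · · · · · # ·
    · · · · · · · · # # ·
    · · · · · · · · · # ·
    · · · · · · · · · · ·
    · · · · · · · · · · ·
T1:
  2·area = 52  (B↔C swapped to make it positive)
  edge (16, 12)→(18, 18): d=(2,6) inclusive
  edge (18, 18)→(8, 14): d=(-10,-4) inclusive
  edge (8, 14)→(16, 12): d=(8,-2) inclusive
    (6,1)@(13, 3): e=[0,130,-78] → ·  [on edge]
    (7,4)@(15, 9): e=[0,78,-26] → ·  [on edge]
    (6,6)@(13, 13): e=[20,30,2] → #
    (7,6)@(15, 13): e=[8,38,6] → #
    (8,6)@(17, 13): e=[-4,46,10] → ·
    (5,7)@(11, 15): e=[36,2,14] → #
    (8,7)@(17, 15): e=[0,26,26] → #  [on edge]
    (9,7)@(19, 15): e=[-12,34,30] → ·
    (5,8)@(11, 17): e=[40,-18,30] → ·
    (6,8)@(13, 17): e=[28,-10,34] → ·
    (7,8)@(15, 17): e=[16,-2,38] → ·
    (8,8)@(17, 17): e=[4,6,42] → #
    (9,10)@(19, 21): e=[0,-26,78] → ·  [on edge]
  covered (7 px):
    · · · · · · · · · · ·
    · · · · · · · · · · ·
    · · · · · · · · · · ·
    · · · · · · · · · · ·
    · · · · · · · · · · ·
    · · · · · · · · · · ·
    · · · · · · # # · · ·
    · · · · · # # # # · ·
    · · · · · · · · # · ·
    · · · · · · · · · · ·
    · · · · · · · · · · ·
T2:
  2·area = 100
  edge (6, 6)→(22, 13): d=(16,7) inclusive
  edge (22, 13)→(10, 14): d=(-12,1) inclusive
  edge (10, 14)→(6, 6): d=(-4,-8) inclusive
    (3,3)@(7, 7): e=[9,87,4] → #
    (4,3)@(9, 7): e=[-5,85,20] → ·
    (3,4)@(7, 9): e=[41,63,-4] → ·
    (4,4)@(9, 9): e=[27,61,12] → #
    (5,4)@(11, 9): e=[13,59,28] → #
    (6,4)@(13, 9): e=[-1,57,44] → ·
    (4,5)@(9, 11): e=[59,37,4] → #
    (6,5)@(13, 11): e=[31,33,36] → #
    (7,5)@(15, 11): e=[17,31,52] → #
    (8,5)@(17, 11): e=[3,29,68] → #
    (9,5)@(19, 11): e=[-11,27,84] → ·
    (4,6)@(9, 13): e=[91,13,-4] → ·
  covered (14 px):
    · · · · · · · · · · ·
    · · · · · · · · · · ·
    · · · · · · · · · · ·
    · · · # · · · · · · ·
    · · · · # # · · · · ·
    · · · · # # # # # · ·
    · · · · · # # # # # #
    · · · · · · · · · · ·
    · · · · · · · · · · ·
    · · · · · · · · · · ·
    · · · · · · · · · · ·

Final: [[9,4],[9,5],[9,6],[8,7],[9,7],[9,8]]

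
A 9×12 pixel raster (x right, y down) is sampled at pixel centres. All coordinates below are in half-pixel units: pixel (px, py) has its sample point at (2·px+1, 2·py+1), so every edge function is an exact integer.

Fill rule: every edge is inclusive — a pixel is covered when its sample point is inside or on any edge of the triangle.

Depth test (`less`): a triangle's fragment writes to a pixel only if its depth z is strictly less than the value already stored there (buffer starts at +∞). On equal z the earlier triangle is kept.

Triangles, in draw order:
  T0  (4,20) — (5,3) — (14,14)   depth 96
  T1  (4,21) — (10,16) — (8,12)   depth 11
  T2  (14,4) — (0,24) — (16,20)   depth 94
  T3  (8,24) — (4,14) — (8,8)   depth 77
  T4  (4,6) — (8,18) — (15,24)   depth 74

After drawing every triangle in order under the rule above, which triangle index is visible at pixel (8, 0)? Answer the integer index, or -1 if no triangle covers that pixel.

T0:
  2·area = 164
  edge (4, 20)→(5, 3): d=(1,-17) inclusive
  edge (5, 3)→(14, 14): d=(9,11) inclusive
  edge (14, 14)→(4, 20): d=(-10,6) inclusive
    (2,1)@(5, 3): e=[0,0,164] → X  [on edge]
    (3,1)@(7, 3): e=[34,-22,152] → .
    (2,2)@(5, 5): e=[2,18,144] → X
    (3,2)@(7, 5): e=[36,-4,132] → .
    (2,3)@(5, 7): e=[4,36,124] → X
    (3,3)@(7, 7): e=[38,14,112] → X
    (4,3)@(9, 7): e=[72,-8,100] → .
    (2,4)@(5, 9): e=[6,54,104] → X
    (4,4)@(9, 9): e=[74,10,80] → X
    (5,4)@(11, 9): e=[108,-12,68] → .
    (2,5)@(5, 11): e=[8,72,84] → X
    (5,5)@(11, 11): e=[110,6,48] → X
    (4,8)@(9, 17): e=[82,82,0] → X  [on edge]
  covered (24 px):
    . . . . . . . . .
    . . X . . . . . .
    . . X . . . . . .
    . . X X . . . . .
    . . X X X . . . .
    . . X X X X . . .
    . . X X X X X . .
    . . X X X X . . .
    . . X X X . . . .
    . . X . . . . . .
    . . . . . . . . .
    . . . . . . . . .
T1:
  2·area = 34  (B↔C swapped to make it positive)
  edge (4, 21)→(8, 12): d=(4,-9) inclusive
  edge (8, 12)→(10, 16): d=(2,4) inclusive
  edge (10, 16)→(4, 21): d=(-6,5) inclusive
    (3,7)@(7, 15): e=[3,10,21] → X
    (4,7)@(9, 15): e=[21,2,11] → X
    (5,7)@(11, 15): e=[39,-6,1] → .
    (3,8)@(7, 17): e=[11,14,9] → X
    (4,8)@(9, 17): e=[29,6,-1] → .
    (2,9)@(5, 19): e=[1,26,7] → X
    (3,9)@(7, 19): e=[19,18,-3] → .
    (2,10)@(5, 21): e=[9,30,-5] → .
  covered (4 px):
    . . . . . . . . .
    . . . . . . . . .
    . . . . . . . . .
    . . . . . . . . .
    . . . . . . . . .
    . . . . . . . . .
    . . . . . . . . .
    . . . X X . . . .
    . . . X . . . . .
    . . X . . . . . .
    . . . . . . . . .
    . . . . . . . . .
T2:
  2·area = 264  (B↔C swapped to make it positive)
  edge (14, 4)→(16, 20): d=(2,16) inclusive
  edge (16, 20)→(0, 24): d=(-16,4) inclusive
  edge (0, 24)→(14, 4): d=(14,-20) inclusive
    (6,3)@(13, 7): e=[22,220,22] → X
    (7,3)@(15, 7): e=[-10,212,62] → .
    (5,4)@(11, 9): e=[58,196,10] → X
    (7,4)@(15, 9): e=[-6,180,90] → .
    (5,5)@(11, 11): e=[62,164,38] → X
    (7,5)@(15, 11): e=[-2,148,118] → .
    (4,6)@(9, 13): e=[98,140,26] → X
    (7,6)@(15, 13): e=[2,116,146] → X
    (8,6)@(17, 13): e=[-30,108,186] → .
    (3,7)@(7, 15): e=[134,116,14] → X
    (8,7)@(17, 15): e=[-26,76,214] → .
    (2,8)@(5, 17): e=[170,92,2] → X
  covered (33 px):
    . . . . . . . . .
    . . . . . . . . .
    . . . . . . . . .
    . . . . . . X . .
    . . . . . X X . .
    . . . . . X X . .
    . . . . X X X X .
    . . . X X X X X .
    . . X X X X X X .
    . . X X X X X X .
    . X X X X X . . .
    X X . . . . . . .
T3:
  2·area = 64
  edge (8, 24)→(4, 14): d=(-4,-10) inclusive
  edge (4, 14)→(8, 8): d=(4,-6) inclusive
  edge (8, 8)→(8, 24): d=(0,16) inclusive
    (3,5)@(7, 11): e=[42,6,16] → X
    (4,5)@(9, 11): e=[62,18,-16] → .
    (2,6)@(5, 13): e=[14,2,48] → X
    (4,6)@(9, 13): e=[54,26,-16] → .
    (2,7)@(5, 15): e=[6,10,48] → X
    (4,7)@(9, 15): e=[46,34,-16] → .
    (2,8)@(5, 17): e=[-2,18,48] → .
    (3,8)@(7, 17): e=[18,30,16] → X
    (4,8)@(9, 17): e=[38,42,-16] → .
    (3,9)@(7, 19): e=[10,38,16] → X
    (4,9)@(9, 19): e=[30,50,-16] → .
    (3,10)@(7, 21): e=[2,46,16] → X
  covered (8 px):
    . . . . . . . . .
    . . . . . . . . .
    . . . . . . . . .
    . . . . . . . . .
    . . . . . . . . .
    . . . X . . . . .
    . . X X . . . . .
    . . X X . . . . .
    . . . X . . . . .
    . . . X . . . . .
    . . . X . . . . .
    . . . . . . . . .
T4:
  2·area = 60  (B↔C swapped to make it positive)
  edge (4, 6)→(15, 24): d=(11,18) inclusive
  edge (15, 24)→(8, 18): d=(-7,-6) inclusive
  edge (8, 18)→(4, 6): d=(-4,-12) inclusive
    (1,1)@(3, 3): e=[-15,75,0] → .  [on edge]
    (2,4)@(5, 9): e=[15,45,0] → X  [on edge]
    (3,4)@(7, 9): e=[-21,57,24] → .
    (2,5)@(5, 11): e=[37,31,-8] → .
    (3,5)@(7, 11): e=[1,43,16] → X
    (4,5)@(9, 11): e=[-35,55,40] → .
    (3,6)@(7, 13): e=[23,29,8] → X
    (4,6)@(9, 13): e=[-13,41,32] → .
    (3,7)@(7, 15): e=[45,15,0] → X  [on edge]
    (4,7)@(9, 15): e=[9,27,24] → X
    (5,7)@(11, 15): e=[-27,39,48] → .
    (3,8)@(7, 17): e=[67,1,-8] → .
    (4,10)@(9, 21): e=[75,-15,0] → .  [on edge]
  covered (8 px):
    . . . . . . . . .
    . . . . . . . . .
    . . . . . . . . .
    . . . . . . . . .
    . . X . . . . . .
    . . . X . . . . .
    . . . X . . . . .
    . . . X X . . . .
    . . . . X . . . .
    . . . . . X . . .
    . . . . . . X . .
    . . . . . . . . .

Z-buffer (winner per pixel, '.' = empty):
  . . . . . . . . .
  . . 0 . . . . . .
  . . 0 . . . . . .
  . . 0 0 . . 2 . .
  . . 4 0 0 2 2 . .
  . . 0 4 0 2 2 . .
  . . 3 4 2 2 2 2 .
  . . 3 1 1 2 2 2 .
  . . 2 1 4 2 2 2 .
  . . 1 3 2 4 2 2 .
  . 2 2 3 2 2 4 . .
  2 2 . . . . . . .

Answer: -1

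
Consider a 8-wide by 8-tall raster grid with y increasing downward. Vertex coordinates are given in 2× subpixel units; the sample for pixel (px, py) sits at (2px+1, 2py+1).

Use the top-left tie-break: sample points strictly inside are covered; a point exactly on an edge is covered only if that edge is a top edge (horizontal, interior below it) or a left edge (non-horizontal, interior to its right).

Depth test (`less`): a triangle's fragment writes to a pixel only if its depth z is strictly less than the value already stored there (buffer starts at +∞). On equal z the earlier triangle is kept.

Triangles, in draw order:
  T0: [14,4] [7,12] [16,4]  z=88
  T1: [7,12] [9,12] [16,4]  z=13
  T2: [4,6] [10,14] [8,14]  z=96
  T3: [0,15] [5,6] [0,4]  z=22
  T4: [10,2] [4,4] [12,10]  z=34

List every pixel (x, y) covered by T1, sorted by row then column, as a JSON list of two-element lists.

T0:
  2·area = 16  (B↔C swapped to make it positive)
  edge (14, 4)→(16, 4): d=(2,0) top-left  bias=+0
  edge (16, 4)→(7, 12): d=(-9,8) right/bottom  bias=-1
  edge (7, 12)→(14, 4): d=(7,-8) top-left  bias=+0
  covered (0 px):
    . . . . . . . .
    . . . . . . . .
    . . . . . . . .
    . . . . . . . .
    . . . . . . . .
    . . . . . . . .
    . . . . . . . .
    . . . . . . . .
T1:
  2·area = 16  (B↔C swapped to make it positive)
  edge (7, 12)→(16, 4): d=(9,-8) top-left  bias=+0
  edge (16, 4)→(9, 12): d=(-7,8) right/bottom  bias=-1
  edge (9, 12)→(7, 12): d=(-2,0) right/bottom  bias=-1
    (7,2)@(15, 5): e=[1,1,14] → X
    (6,3)@(13, 7): e=[3,3,10] → X
    (7,3)@(15, 7): e=[19,-13,10] → .
    (5,4)@(11, 9): e=[5,5,6] → X
    (6,4)@(13, 9): e=[21,-11,6] → .
    (4,5)@(9, 11): e=[7,7,2] → X
    (5,5)@(11, 11): e=[23,-9,2] → .
    (4,6)@(9, 13): e=[25,-7,-2] → .
  covered (4 px):
    . . . . . . . .
    . . . . . . . .
    . . . . . . . X
    . . . . . . X .
    . . . . . X . .
    . . . . X . . .
    . . . . . . . .
    . . . . . . . .
T2:
  2·area = 16
  edge (4, 6)→(10, 14): d=(6,8) right/bottom  bias=-1
  edge (10, 14)→(8, 14): d=(-2,0) right/bottom  bias=-1
  edge (8, 14)→(4, 6): d=(-4,-8) top-left  bias=+0
    (3,5)@(7, 11): e=[6,6,4] → X
    (4,5)@(9, 11): e=[-10,6,20] → .
    (3,6)@(7, 13): e=[18,2,-4] → .
    (4,6)@(9, 13): e=[2,2,12] → X
    (5,6)@(11, 13): e=[-14,2,28] → .
    (4,7)@(9, 15): e=[14,-2,4] → .
  covered (2 px):
    . . . . . . . .
    . . . . . . . .
    . . . . . . . .
    . . . . . . . .
    . . . . . . . .
    . . . X . . . .
    . . . . X . . .
    . . . . . . . .
T3:
  2·area = 55  (B↔C swapped to make it positive)
  edge (0, 15)→(0, 4): d=(0,-11) top-left  bias=+0
  edge (0, 4)→(5, 6): d=(5,2) right/bottom  bias=-1
  edge (5, 6)→(0, 15): d=(-5,9) right/bottom  bias=-1
    (0,2)@(1, 5): e=[11,3,41] → X
    (1,2)@(3, 5): e=[33,-1,23] → .
    (0,3)@(1, 7): e=[11,13,31] → X
    (1,3)@(3, 7): e=[33,9,13] → X
    (2,3)@(5, 7): e=[55,5,-5] → .
    (0,4)@(1, 9): e=[11,23,21] → X
    (2,4)@(5, 9): e=[55,15,-15] → .
    (0,5)@(1, 11): e=[11,33,11] → X
    (1,5)@(3, 11): e=[33,29,-7] → .
    (0,6)@(1, 13): e=[11,43,1] → X
    (1,6)@(3, 13): e=[33,39,-17] → .
    (0,7)@(1, 15): e=[11,53,-9] → .
  covered (7 px):
    . . . . . . . .
    . . . . . . . .
    X . . . . . . .
    X X . . . . . .
    X X . . . . . .
    X . . . . . . .
    X . . . . . . .
    . . . . . . . .
T4:
  2·area = 52  (B↔C swapped to make it positive)
  edge (10, 2)→(12, 10): d=(2,8) right/bottom  bias=-1
  edge (12, 10)→(4, 4): d=(-8,-6) top-left  bias=+0
  edge (4, 4)→(10, 2): d=(6,-2) top-left  bias=+0
    (6,0)@(13, 1): e=[-26,78,0] → .  [on edge]
    (3,1)@(7, 3): e=[26,26,0] → X  [on edge]
    (4,1)@(9, 3): e=[10,38,4] → X
    (5,1)@(11, 3): e=[-6,50,8] → .
    (0,2)@(1, 5): e=[78,-26,0] → .  [on edge]
    (3,2)@(7, 5): e=[30,10,12] → X
    (5,2)@(11, 5): e=[-2,34,20] → .
    (3,3)@(7, 7): e=[34,-6,24] → .
    (4,3)@(9, 7): e=[18,6,28] → X
    (5,3)@(11, 7): e=[2,18,32] → X
    (6,3)@(13, 7): e=[-14,30,36] → .
    (4,4)@(9, 9): e=[22,-10,40] → .
  covered (7 px):
    . . . . . . . .
    . . . X X . . .
    . . . X X . . .
    . . . . X X . .
    . . . . . X . .
    . . . . . . . .
    . . . . . . . .
    . . . . . . . .

Final: [[7,2],[6,3],[5,4],[4,5]]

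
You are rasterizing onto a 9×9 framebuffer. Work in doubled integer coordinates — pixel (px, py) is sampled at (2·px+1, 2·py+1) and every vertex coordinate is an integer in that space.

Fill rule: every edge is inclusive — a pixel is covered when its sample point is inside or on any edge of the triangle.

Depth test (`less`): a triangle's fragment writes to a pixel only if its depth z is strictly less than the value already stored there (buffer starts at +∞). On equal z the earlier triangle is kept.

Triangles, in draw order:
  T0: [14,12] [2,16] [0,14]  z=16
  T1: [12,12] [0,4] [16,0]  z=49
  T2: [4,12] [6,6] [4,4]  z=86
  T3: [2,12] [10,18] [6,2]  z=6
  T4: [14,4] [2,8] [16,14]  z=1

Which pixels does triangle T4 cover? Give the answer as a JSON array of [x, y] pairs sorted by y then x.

T0:
  2·area = 32
  edge (14, 12)→(2, 16): d=(-12,4) inclusive
  edge (2, 16)→(0, 14): d=(-2,-2) inclusive
  edge (0, 14)→(14, 12): d=(14,-2) inclusive
    (8,5)@(17, 11): e=[0,40,-8] → ·  [on edge]
    (3,6)@(7, 13): e=[16,16,0] → █  [on edge]
    (4,6)@(9, 13): e=[8,20,4] → █
    (5,6)@(11, 13): e=[0,24,8] → █  [on edge]
    (6,6)@(13, 13): e=[-8,28,12] → ·
    (0,7)@(1, 15): e=[16,0,16] → █  [on edge]
    (1,7)@(3, 15): e=[8,4,20] → █
    (2,7)@(5, 15): e=[0,8,24] → █  [on edge]
    (3,7)@(7, 15): e=[-8,12,28] → ·
    (4,7)@(9, 15): e=[-16,16,32] → ·
    (5,7)@(11, 15): e=[-24,20,36] → ·
    (0,8)@(1, 17): e=[-8,-4,44] → ·
    (1,8)@(3, 17): e=[-16,0,48] → ·  [on edge]
  covered (6 px):
    · · · · · · · · ·
    · · · · · · · · ·
    · · · · · · · · ·
    · · · · · · · · ·
    · · · · · · · · ·
    · · · · · · · · ·
    · · · █ █ █ · · ·
    █ █ █ · · · · · ·
    · · · · · · · · ·
T1:
  2·area = 176
  edge (12, 12)→(0, 4): d=(-12,-8) inclusive
  edge (0, 4)→(16, 0): d=(16,-4) inclusive
  edge (16, 0)→(12, 12): d=(-4,12) inclusive
    (6,0)@(13, 1): e=[140,4,32] → █
    (7,0)@(15, 1): e=[156,12,8] → █
    (8,0)@(17, 1): e=[172,20,-16] → ·
    (2,1)@(5, 3): e=[52,4,120] → █
    (3,1)@(7, 3): e=[68,12,96] → █
    (4,1)@(9, 3): e=[84,20,72] → █
    (5,1)@(11, 3): e=[100,28,48] → █
    (7,1)@(15, 3): e=[132,44,0] → █  [on edge]
    (8,1)@(17, 3): e=[148,52,-24] → ·
    (1,2)@(3, 5): e=[12,28,136] → █
    (7,2)@(15, 5): e=[108,76,-8] → ·
    (1,3)@(3, 7): e=[-12,60,128] → ·
    (6,4)@(13, 9): e=[44,132,0] → █  [on edge]
    (5,7)@(11, 15): e=[-44,220,0] → ·  [on edge]
  covered (23 px):
    · · · · · · █ █ ·
    · · █ █ █ █ █ █ ·
    · █ █ █ █ █ █ · ·
    · · █ █ █ █ █ · ·
    · · · · █ █ █ · ·
    · · · · · █ · · ·
    · · · · · · · · ·
    · · · · · · · · ·
    · · · · · · · · ·
T2:
  2·area = 16  (B↔C swapped to make it positive)
  edge (4, 12)→(4, 4): d=(0,-8) inclusive
  edge (4, 4)→(6, 6): d=(2,2) inclusive
  edge (6, 6)→(4, 12): d=(-2,6) inclusive
    (0,0)@(1, 1): e=[-24,0,40] → ·  [on edge]
    (1,1)@(3, 3): e=[-8,0,24] → ·  [on edge]
    (3,1)@(7, 3): e=[24,-8,0] → ·  [on edge]
    (2,2)@(5, 5): e=[8,0,8] → █  [on edge]
    (3,2)@(7, 5): e=[24,-4,-4] → ·
    (2,3)@(5, 7): e=[8,4,4] → █
    (3,3)@(7, 7): e=[24,0,-8] → ·  [on edge]
    (2,4)@(5, 9): e=[8,8,0] → █  [on edge]
    (3,4)@(7, 9): e=[24,4,-12] → ·
    (4,4)@(9, 9): e=[40,0,-24] → ·  [on edge]
    (2,5)@(5, 11): e=[8,12,-4] → ·
    (5,5)@(11, 11): e=[56,0,-40] → ·  [on edge]
    (6,6)@(13, 13): e=[72,0,-56] → ·  [on edge]
    (1,7)@(3, 15): e=[-8,24,0] → ·  [on edge]
    (7,7)@(15, 15): e=[88,0,-72] → ·  [on edge]
    (8,8)@(17, 17): e=[104,0,-88] → ·  [on edge]
  covered (3 px):
    · · · · · · · · ·
    · · · · · · · · ·
    · · █ · · · · · ·
    · · █ · · · · · ·
    · · █ · · · · · ·
    · · · · · · · · ·
    · · · · · · · · ·
    · · · · · · · · ·
    · · · · · · · · ·
T3:
  2·area = 104  (B↔C swapped to make it positive)
  edge (2, 12)→(6, 2): d=(4,-10) inclusive
  edge (6, 2)→(10, 18): d=(4,16) inclusive
  edge (10, 18)→(2, 12): d=(-8,-6) inclusive
    (2,2)@(5, 5): e=[2,28,74] → █
    (3,2)@(7, 5): e=[22,-4,86] → ·
    (2,3)@(5, 7): e=[10,36,58] → █
    (3,3)@(7, 7): e=[30,4,70] → █
    (4,3)@(9, 7): e=[50,-28,82] → ·
    (2,4)@(5, 9): e=[18,44,42] → █
    (4,4)@(9, 9): e=[58,-20,66] → ·
    (1,5)@(3, 11): e=[6,84,14] → █
    (4,5)@(9, 11): e=[66,-12,50] → ·
    (1,6)@(3, 13): e=[14,92,-2] → ·
    (2,6)@(5, 13): e=[34,60,10] → █
    (4,6)@(9, 13): e=[74,-4,34] → ·
  covered (13 px):
    · · · · · · · · ·
    · · · · · · · · ·
    · · █ · · · · · ·
    · · █ █ · · · · ·
    · · █ █ · · · · ·
    · █ █ █ · · · · ·
    · · █ █ · · · · ·
    · · · █ █ · · · ·
    · · · · █ · · · ·
T4:
  2·area = 128  (B↔C swapped to make it positive)
  edge (14, 4)→(16, 14): d=(2,10) inclusive
  edge (16, 14)→(2, 8): d=(-14,-6) inclusive
  edge (2, 8)→(14, 4): d=(12,-4) inclusive
    (8,1)@(17, 3): e=[-32,160,0] → ·  [on edge]
    (5,2)@(11, 5): e=[32,96,0] → █  [on edge]
    (6,2)@(13, 5): e=[12,108,8] → █
    (7,2)@(15, 5): e=[-8,120,16] → ·
    (2,3)@(5, 7): e=[96,32,0] → █  [on edge]
    (3,3)@(7, 7): e=[76,44,8] → █
    (4,3)@(9, 7): e=[56,56,16] → █
    (7,3)@(15, 7): e=[-4,92,40] → ·
    (2,4)@(5, 9): e=[100,4,24] → █
    (7,4)@(15, 9): e=[0,64,64] → █  [on edge]
    (8,4)@(17, 9): e=[-20,76,72] → ·
    (2,5)@(5, 11): e=[104,-24,48] → ·
    (4,5)@(9, 11): e=[64,0,64] → █  [on edge]
  covered (18 px):
    · · · · · · · · ·
    · · · · · · · · ·
    · · · · · █ █ · ·
    · · █ █ █ █ █ · ·
    · · █ █ █ █ █ █ ·
    · · · · █ █ █ █ ·
    · · · · · · · █ ·
    · · · · · · · · ·
    · · · · · · · · ·

Answer: [[5,2],[6,2],[2,3],[3,3],[4,3],[5,3],[6,3],[2,4],[3,4],[4,4],[5,4],[6,4],[7,4],[4,5],[5,5],[6,5],[7,5],[7,6]]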